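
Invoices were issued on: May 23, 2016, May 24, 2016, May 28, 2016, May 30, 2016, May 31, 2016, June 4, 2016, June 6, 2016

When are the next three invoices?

Every event lands on a Monday or Tuesday or Saturday (gaps cycle 1, 4, 2, 1, 4, 2).
So the schedule is: every Monday, Tuesday and Saturday.
The following Tuesday is June 7, 2016.
The following Saturday is June 11, 2016.
The following Monday is June 13, 2016.

June 7, 2016; June 11, 2016; June 13, 2016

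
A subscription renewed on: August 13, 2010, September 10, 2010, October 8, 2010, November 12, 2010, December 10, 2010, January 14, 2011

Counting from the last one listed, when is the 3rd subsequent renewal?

Gaps: 28, 28, 35, 28, 35 days — a mix of 28 and 35. Every date is a Friday.
Each is the 2nd Friday of its month.
2nd Friday of February 2011: February 11, 2011.
2nd Friday of March 2011: March 11, 2011.
2nd Friday of April 2011: April 8, 2011.

April 8, 2011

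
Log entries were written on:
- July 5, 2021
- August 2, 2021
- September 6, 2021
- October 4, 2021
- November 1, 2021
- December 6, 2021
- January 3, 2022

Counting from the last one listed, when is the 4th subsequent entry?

May 2, 2022

Gaps: 28, 35, 28, 28, 35, 28 days — a mix of 28 and 35. Every date is a Monday.
Each is the 1st Monday of its month.
1st Monday of February 2022: February 7, 2022.
1st Monday of March 2022: March 7, 2022.
April 2022 — 1st Monday is April 4, 2022.
May 2022 — 1st Monday is May 2, 2022.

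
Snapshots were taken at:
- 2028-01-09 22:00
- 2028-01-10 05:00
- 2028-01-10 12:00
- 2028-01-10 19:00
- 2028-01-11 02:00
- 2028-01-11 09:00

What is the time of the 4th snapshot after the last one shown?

2028-01-12 13:00

Spacing: 7, 7, 7, 7, 7 h — constant 7 h.
2028-01-11 09:00 + 7 h = 2028-01-11 16:00.
2028-01-11 16:00 + 7 h = 2028-01-11 23:00.
2028-01-11 23:00 + 7 h = 2028-01-12 06:00.
2028-01-12 06:00 + 7 h = 2028-01-12 13:00.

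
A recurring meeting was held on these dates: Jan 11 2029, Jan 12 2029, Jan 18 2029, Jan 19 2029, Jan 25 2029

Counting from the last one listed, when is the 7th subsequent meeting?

Feb 16 2029

Every event lands on a Thursday or Friday (gaps cycle 1, 6, 1, 6).
So the schedule is: every Thursday and Friday.
Next Friday: Jan 26 2029.
The following Thursday is Feb 1 2029.
The following Friday is Feb 2 2029.
The following Thursday is Feb 8 2029.
Next Friday: Feb 9 2029.
Next Thursday: Feb 15 2029.
Next Friday: Feb 16 2029.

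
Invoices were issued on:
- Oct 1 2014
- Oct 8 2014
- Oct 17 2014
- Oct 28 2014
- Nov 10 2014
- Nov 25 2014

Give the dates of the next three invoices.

Dec 12 2014, Dec 31 2014, Jan 21 2015

The spacing grows by 2 each time: 7, 9, 11, 13, 15 days.
Next gap: 17 days. Nov 25 2014 + 17 days = Dec 12 2014.
Next gap: 19 days. Dec 12 2014 + 19 days = Dec 31 2014.
Next gap: 21 days. Dec 31 2014 + 21 days = Jan 21 2015.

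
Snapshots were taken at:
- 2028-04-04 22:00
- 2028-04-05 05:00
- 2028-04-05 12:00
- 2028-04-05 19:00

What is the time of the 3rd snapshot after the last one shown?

2028-04-06 16:00

The interval is a steady 7 hours (7, 7, 7).
2028-04-05 19:00 + 7 h = 2028-04-06 02:00.
2028-04-06 02:00 + 7 h = 2028-04-06 09:00.
2028-04-06 09:00 + 7 h = 2028-04-06 16:00.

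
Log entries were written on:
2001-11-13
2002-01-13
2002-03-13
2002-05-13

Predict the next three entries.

2002-07-13, 2002-09-13, 2002-11-13

The day-of-month is always 13 (61, 59, 61 days between events).
So this recurs on the 13th of every 2 months.
Next: July 2002 → 2002-07-13.
September 2002: 2002-09-13.
November 2002: 2002-11-13.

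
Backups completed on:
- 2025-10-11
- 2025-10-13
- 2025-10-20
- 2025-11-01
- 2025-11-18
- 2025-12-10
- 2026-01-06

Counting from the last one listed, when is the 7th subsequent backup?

Gaps: 2, 7, 12, 17, 22, 27 days — each gap is 5 larger than the previous one.
Next gap: 32 days. 2026-01-06 + 32 days = 2026-02-07.
Next gap: 37 days. 2026-02-07 + 37 days = 2026-03-16.
Next gap: 42 days. 2026-03-16 + 42 days = 2026-04-27.
Next gap: 47 days. 2026-04-27 + 47 days = 2026-06-13.
Next gap: 52 days. 2026-06-13 + 52 days = 2026-08-04.
Next gap: 57 days. 2026-08-04 + 57 days = 2026-09-30.
Next gap: 62 days. 2026-09-30 + 62 days = 2026-12-01.

2026-12-01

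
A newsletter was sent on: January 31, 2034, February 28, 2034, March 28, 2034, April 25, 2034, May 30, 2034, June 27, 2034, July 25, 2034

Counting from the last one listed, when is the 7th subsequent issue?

February 27, 2035

All Tuesdays; the gaps (28, 28, 28, 35, 28, 28) vary with month length.
This is the last Tuesday of each month.
Last Tuesday of August 2034: August 29, 2034.
September 2034 ends with Tuesday September 26, 2034.
October 2034 ends with Tuesday October 31, 2034.
Last Tuesday of November 2034: November 28, 2034.
December 2034 ends with Tuesday December 26, 2034.
January 2035 ends with Tuesday January 30, 2035.
February 2035 ends with Tuesday February 27, 2035.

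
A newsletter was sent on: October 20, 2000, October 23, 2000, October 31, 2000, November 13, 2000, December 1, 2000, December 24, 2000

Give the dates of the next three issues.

January 21, 2001; February 23, 2001; April 2, 2001

Gaps: 3, 8, 13, 18, 23 days — each gap is 5 larger than the previous one.
Next gap: 28 days. December 24, 2000 + 28 days = January 21, 2001.
Next gap: 33 days. January 21, 2001 + 33 days = February 23, 2001.
Next gap: 38 days. February 23, 2001 + 38 days = April 2, 2001.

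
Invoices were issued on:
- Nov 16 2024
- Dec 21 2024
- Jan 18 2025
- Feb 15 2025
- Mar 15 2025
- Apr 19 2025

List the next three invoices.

All dates are Saturdays, 35, 28, 28, 28, 35 days apart.
Specifically, the 3rd Saturday of each month.
3rd Saturday of May 2025: May 17 2025.
June 2025 — 3rd Saturday is Jun 21 2025.
3rd Saturday of July 2025: Jul 19 2025.

May 17 2025, Jun 21 2025, Jul 19 2025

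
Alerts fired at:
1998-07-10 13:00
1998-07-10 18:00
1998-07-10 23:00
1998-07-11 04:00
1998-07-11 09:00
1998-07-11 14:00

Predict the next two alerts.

The interval is a steady 5 hours (5, 5, 5, 5, 5).
1998-07-11 14:00 + 5 h = 1998-07-11 19:00.
1998-07-11 19:00 + 5 h = 1998-07-12 00:00.

1998-07-11 19:00, 1998-07-12 00:00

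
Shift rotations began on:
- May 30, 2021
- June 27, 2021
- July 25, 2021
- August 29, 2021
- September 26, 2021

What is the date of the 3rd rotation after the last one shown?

December 26, 2021

These are Sundays with 28, 28, 35, 28-day gaps.
Each is the final Sunday of its month — May 30, 2021 is past the 28th, so '4th Sunday' doesn't fit.
Last Sunday of October 2021: October 31, 2021.
November 2021 ends with Sunday November 28, 2021.
December 2021 ends with Sunday December 26, 2021.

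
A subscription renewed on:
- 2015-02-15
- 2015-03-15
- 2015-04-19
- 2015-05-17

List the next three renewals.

2015-06-21, 2015-07-19, 2015-08-16

All dates are Sundays, 28, 35, 28 days apart.
Specifically, the 3rd Sunday of each month.
3rd Sunday of June 2015: 2015-06-21.
3rd Sunday of July 2015: 2015-07-19.
August 2015 — 3rd Sunday is 2015-08-16.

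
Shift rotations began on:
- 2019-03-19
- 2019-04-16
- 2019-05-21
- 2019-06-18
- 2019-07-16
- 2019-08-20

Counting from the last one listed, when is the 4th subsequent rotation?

2019-12-17

Gaps: 28, 35, 28, 28, 35 days — a mix of 28 and 35. Every date is a Tuesday.
Each is the 3rd Tuesday of its month.
September 2019 — 3rd Tuesday is 2019-09-17.
October 2019 — 3rd Tuesday is 2019-10-15.
3rd Tuesday of November 2019: 2019-11-19.
December 2019 — 3rd Tuesday is 2019-12-17.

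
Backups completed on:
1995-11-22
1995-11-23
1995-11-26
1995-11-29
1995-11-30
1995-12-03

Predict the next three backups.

Every event lands on a Wednesday or Thursday or Sunday (gaps cycle 1, 3, 3, 1, 3).
So the schedule is: every Wednesday, Thursday and Sunday.
Next Wednesday: 1995-12-06.
The following Thursday is 1995-12-07.
The following Sunday is 1995-12-10.

1995-12-06, 1995-12-07, 1995-12-10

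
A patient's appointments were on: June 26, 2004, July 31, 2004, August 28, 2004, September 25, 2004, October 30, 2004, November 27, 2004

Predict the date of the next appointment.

These are Saturdays with 35, 28, 28, 35, 28-day gaps.
Each is the final Saturday of its month — July 31, 2004 is past the 28th, so '4th Saturday' doesn't fit.
December 2004 ends with Saturday December 25, 2004.

December 25, 2004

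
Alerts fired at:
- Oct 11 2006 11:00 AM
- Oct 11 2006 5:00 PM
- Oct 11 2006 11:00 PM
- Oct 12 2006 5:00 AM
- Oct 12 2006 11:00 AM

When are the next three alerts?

Oct 12 2006 5:00 PM, Oct 12 2006 11:00 PM, Oct 13 2006 5:00 AM

Gaps: 6, 6, 6, 6 hours — each event is 6 hours after the previous one.
Oct 12 2006 11:00 AM + 6 h = Oct 12 2006 5:00 PM.
Oct 12 2006 5:00 PM + 6 h = Oct 12 2006 11:00 PM.
Oct 12 2006 11:00 PM + 6 h = Oct 13 2006 5:00 AM.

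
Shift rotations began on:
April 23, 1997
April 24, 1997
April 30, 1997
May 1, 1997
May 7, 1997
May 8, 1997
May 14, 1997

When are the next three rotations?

The gap pattern 1, 6, 1, 6, 1, 6 repeats every 2 events.
These are the Wednesdays and Thursdays of each week.
The following Thursday is May 15, 1997.
Next Wednesday: May 21, 1997.
Next Thursday: May 22, 1997.

May 15, 1997; May 21, 1997; May 22, 1997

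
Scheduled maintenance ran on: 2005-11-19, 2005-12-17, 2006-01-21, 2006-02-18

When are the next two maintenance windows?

2006-03-18, 2006-04-15

All dates are Saturdays, 28, 35, 28 days apart.
Specifically, the 3rd Saturday of each month.
3rd Saturday of March 2006: 2006-03-18.
3rd Saturday of April 2006: 2006-04-15.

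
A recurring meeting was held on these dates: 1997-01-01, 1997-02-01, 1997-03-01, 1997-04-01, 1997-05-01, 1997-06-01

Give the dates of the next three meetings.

The day-of-month is always 1 (31, 28, 31, 30, 31 days between events).
So this recurs on the 1st of each month.
Next: July 1997 → 1997-07-01.
August 1997: 1997-08-01.
Next: September 1997 → 1997-09-01.

1997-07-01, 1997-08-01, 1997-09-01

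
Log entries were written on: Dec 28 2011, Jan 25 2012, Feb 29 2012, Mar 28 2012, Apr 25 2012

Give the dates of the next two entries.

May 30 2012, Jun 27 2012

Every date is a Wednesday; gaps 28, 35, 28, 28 days.
Each is the last Wednesday of its month (at least one falls on the 29th or later, ruling out '4th Wednesday').
Last Wednesday of May 2012: May 30 2012.
June 2012 ends with Wednesday Jun 27 2012.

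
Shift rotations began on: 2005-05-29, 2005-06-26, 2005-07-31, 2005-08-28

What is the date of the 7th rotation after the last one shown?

2006-03-26

These are Sundays with 28, 35, 28-day gaps.
Each is the final Sunday of its month — 2005-05-29 is past the 28th, so '4th Sunday' doesn't fit.
September 2005 ends with Sunday 2005-09-25.
Last Sunday of October 2005: 2005-10-30.
November 2005 ends with Sunday 2005-11-27.
December 2005 ends with Sunday 2005-12-25.
January 2006 ends with Sunday 2006-01-29.
Last Sunday of February 2006: 2006-02-26.
March 2006 ends with Sunday 2006-03-26.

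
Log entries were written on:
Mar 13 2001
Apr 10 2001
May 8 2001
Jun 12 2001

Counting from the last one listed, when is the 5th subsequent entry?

Nov 13 2001

Gaps: 28, 28, 35 days — a mix of 28 and 35. Every date is a Tuesday.
Each is the 2nd Tuesday of its month.
July 2001 — 2nd Tuesday is Jul 10 2001.
August 2001 — 2nd Tuesday is Aug 14 2001.
September 2001 — 2nd Tuesday is Sep 11 2001.
October 2001 — 2nd Tuesday is Oct 9 2001.
November 2001 — 2nd Tuesday is Nov 13 2001.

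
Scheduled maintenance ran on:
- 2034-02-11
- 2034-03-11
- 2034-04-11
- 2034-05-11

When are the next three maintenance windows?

The day-of-month is always 11 (28, 31, 30 days between events).
So this recurs on the 11th of each month.
Next: June 2034 → 2034-06-11.
July 2034: 2034-07-11.
August 2034: 2034-08-11.

2034-06-11, 2034-07-11, 2034-08-11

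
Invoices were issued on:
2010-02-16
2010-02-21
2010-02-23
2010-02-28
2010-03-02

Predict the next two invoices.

The gap pattern 5, 2, 5, 2 repeats every 2 events.
These are the Tuesdays and Sundays of each week.
The following Sunday is 2010-03-07.
The following Tuesday is 2010-03-09.

2010-03-07, 2010-03-09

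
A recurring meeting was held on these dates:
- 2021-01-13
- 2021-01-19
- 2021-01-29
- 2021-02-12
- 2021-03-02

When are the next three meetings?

2021-03-24, 2021-04-19, 2021-05-19

The spacing grows by 4 each time: 6, 10, 14, 18 days.
Next gap: 22 days. 2021-03-02 + 22 days = 2021-03-24.
Next gap: 26 days. 2021-03-24 + 26 days = 2021-04-19.
Next gap: 30 days. 2021-04-19 + 30 days = 2021-05-19.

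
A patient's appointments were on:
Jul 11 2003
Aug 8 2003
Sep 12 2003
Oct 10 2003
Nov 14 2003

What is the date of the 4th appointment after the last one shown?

Mar 12 2004

These are Fridays at 28- or 35-day spacing (28, 35, 28, 35).
The pattern: 2nd Friday of the month.
2nd Friday of December 2003: Dec 12 2003.
January 2004 — 2nd Friday is Jan 9 2004.
2nd Friday of February 2004: Feb 13 2004.
2nd Friday of March 2004: Mar 12 2004.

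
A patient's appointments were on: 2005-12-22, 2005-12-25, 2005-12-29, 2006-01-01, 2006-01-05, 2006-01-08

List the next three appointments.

2006-01-12, 2006-01-15, 2006-01-19

Gaps: 3, 4, 3, 4, 3 days — not constant, but cyclic with period 2.
The events fall on every Thursday and Sunday.
The following Thursday is 2006-01-12.
The following Sunday is 2006-01-15.
The following Thursday is 2006-01-19.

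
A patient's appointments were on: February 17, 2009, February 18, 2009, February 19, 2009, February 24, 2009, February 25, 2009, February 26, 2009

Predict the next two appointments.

March 3, 2009; March 4, 2009

Every event lands on a Tuesday or Wednesday or Thursday (gaps cycle 1, 1, 5, 1, 1).
So the schedule is: every Tuesday, Wednesday and Thursday.
Next Tuesday: March 3, 2009.
Next Wednesday: March 4, 2009.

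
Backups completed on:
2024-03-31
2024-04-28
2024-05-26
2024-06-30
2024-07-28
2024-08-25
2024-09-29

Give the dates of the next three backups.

2024-10-27, 2024-11-24, 2024-12-29

Every date is a Sunday; gaps 28, 28, 35, 28, 28, 35 days.
Each is the last Sunday of its month (at least one falls on the 29th or later, ruling out '4th Sunday').
Last Sunday of October 2024: 2024-10-27.
November 2024 ends with Sunday 2024-11-24.
Last Sunday of December 2024: 2024-12-29.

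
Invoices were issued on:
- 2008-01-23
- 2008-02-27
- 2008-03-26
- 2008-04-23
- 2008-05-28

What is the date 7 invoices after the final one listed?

2008-12-24

Gaps: 35, 28, 28, 35 days — a mix of 28 and 35. Every date is a Wednesday.
Each is the 4th Wednesday of its month.
4th Wednesday of June 2008: 2008-06-25.
4th Wednesday of July 2008: 2008-07-23.
August 2008 — 4th Wednesday is 2008-08-27.
4th Wednesday of September 2008: 2008-09-24.
4th Wednesday of October 2008: 2008-10-22.
November 2008 — 4th Wednesday is 2008-11-26.
4th Wednesday of December 2008: 2008-12-24.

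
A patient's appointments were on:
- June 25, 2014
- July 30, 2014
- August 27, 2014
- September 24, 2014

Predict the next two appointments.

October 29, 2014; November 26, 2014

All Wednesdays; the gaps (35, 28, 28) vary with month length.
This is the last Wednesday of each month.
October 2014 ends with Wednesday October 29, 2014.
November 2014 ends with Wednesday November 26, 2014.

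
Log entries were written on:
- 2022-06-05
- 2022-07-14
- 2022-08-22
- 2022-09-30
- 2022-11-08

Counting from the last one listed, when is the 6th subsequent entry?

2023-06-30

Gaps between consecutive events: 39, 39, 39, 39 days — a constant 39-day interval.
2022-11-08 + 39 days = 2022-12-17.
2022-12-17 + 39 days = 2023-01-25.
2023-01-25 + 39 days = 2023-03-05.
2023-03-05 + 39 days = 2023-04-13.
2023-04-13 + 39 days = 2023-05-22.
2023-05-22 + 39 days = 2023-06-30.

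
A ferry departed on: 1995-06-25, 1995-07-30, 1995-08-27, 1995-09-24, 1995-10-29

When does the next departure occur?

1995-11-26

All Sundays; the gaps (35, 28, 28, 35) vary with month length.
This is the last Sunday of each month.
Last Sunday of November 1995: 1995-11-26.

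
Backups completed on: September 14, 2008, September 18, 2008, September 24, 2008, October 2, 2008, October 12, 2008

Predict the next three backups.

Gaps: 4, 6, 8, 10 days — each gap is 2 larger than the previous one.
Next gap: 12 days. October 12, 2008 + 12 days = October 24, 2008.
Next gap: 14 days. October 24, 2008 + 14 days = November 7, 2008.
Next gap: 16 days. November 7, 2008 + 16 days = November 23, 2008.

October 24, 2008; November 7, 2008; November 23, 2008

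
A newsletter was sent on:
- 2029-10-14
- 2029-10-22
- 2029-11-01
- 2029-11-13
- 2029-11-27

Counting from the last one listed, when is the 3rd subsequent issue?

2030-01-20

The spacing grows by 2 each time: 8, 10, 12, 14 days.
Next gap: 16 days. 2029-11-27 + 16 days = 2029-12-13.
Next gap: 18 days. 2029-12-13 + 18 days = 2029-12-31.
Next gap: 20 days. 2029-12-31 + 20 days = 2030-01-20.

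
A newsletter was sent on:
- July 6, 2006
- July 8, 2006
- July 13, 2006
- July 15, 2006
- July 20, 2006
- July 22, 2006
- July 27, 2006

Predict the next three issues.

Gaps: 2, 5, 2, 5, 2, 5 days — not constant, but cyclic with period 2.
The events fall on every Thursday and Saturday.
Next Saturday: July 29, 2006.
Next Thursday: August 3, 2006.
Next Saturday: August 5, 2006.

July 29, 2006; August 3, 2006; August 5, 2006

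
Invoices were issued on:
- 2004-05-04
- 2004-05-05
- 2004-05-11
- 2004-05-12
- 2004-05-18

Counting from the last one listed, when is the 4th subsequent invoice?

2004-06-01

Every event lands on a Tuesday or Wednesday (gaps cycle 1, 6, 1, 6).
So the schedule is: every Tuesday and Wednesday.
Next Wednesday: 2004-05-19.
The following Tuesday is 2004-05-25.
Next Wednesday: 2004-05-26.
Next Tuesday: 2004-06-01.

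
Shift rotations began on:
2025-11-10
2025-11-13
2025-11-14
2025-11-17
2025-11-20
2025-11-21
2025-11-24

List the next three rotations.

2025-11-27, 2025-11-28, 2025-12-01

Every event lands on a Monday or Thursday or Friday (gaps cycle 3, 1, 3, 3, 1, 3).
So the schedule is: every Monday, Thursday and Friday.
The following Thursday is 2025-11-27.
The following Friday is 2025-11-28.
Next Monday: 2025-12-01.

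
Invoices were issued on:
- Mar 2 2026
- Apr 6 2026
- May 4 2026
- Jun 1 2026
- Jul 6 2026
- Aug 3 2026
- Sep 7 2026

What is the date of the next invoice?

These are Mondays at 28- or 35-day spacing (35, 28, 28, 35, 28, 35).
The pattern: 1st Monday of the month.
October 2026 — 1st Monday is Oct 5 2026.

Oct 5 2026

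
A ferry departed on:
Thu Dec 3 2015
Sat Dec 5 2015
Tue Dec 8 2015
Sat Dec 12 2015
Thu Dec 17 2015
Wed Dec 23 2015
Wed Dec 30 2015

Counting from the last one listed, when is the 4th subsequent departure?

Sat Feb 6 2016

The spacing grows by 1 each time: 2, 3, 4, 5, 6, 7 days.
Next gap: 8 days. Wed Dec 30 2015 + 8 days = Thu Jan 7 2016.
Next gap: 9 days. Thu Jan 7 2016 + 9 days = Sat Jan 16 2016.
Next gap: 10 days. Sat Jan 16 2016 + 10 days = Tue Jan 26 2016.
Next gap: 11 days. Tue Jan 26 2016 + 11 days = Sat Feb 6 2016.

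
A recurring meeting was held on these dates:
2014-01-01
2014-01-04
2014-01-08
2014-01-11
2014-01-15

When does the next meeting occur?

2014-01-18

Gaps: 3, 4, 3, 4 days — not constant, but cyclic with period 2.
The events fall on every Wednesday and Saturday.
Next Saturday: 2014-01-18.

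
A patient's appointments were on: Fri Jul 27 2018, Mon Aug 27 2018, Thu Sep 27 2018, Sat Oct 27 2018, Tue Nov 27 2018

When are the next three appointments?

Gaps: 31, 31, 30, 31 days — not constant. Every event is on the 27th of the month.
Pattern: the 27th of each month.
Next: December 2018 → Thu Dec 27 2018.
January 2019: Sun Jan 27 2019.
February 2019: Wed Feb 27 2019.

Thu Dec 27 2018, Sun Jan 27 2019, Wed Feb 27 2019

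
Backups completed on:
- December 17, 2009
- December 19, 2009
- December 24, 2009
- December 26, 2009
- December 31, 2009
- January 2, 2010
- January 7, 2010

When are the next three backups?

January 9, 2010; January 14, 2010; January 16, 2010

The gap pattern 2, 5, 2, 5, 2, 5 repeats every 2 events.
These are the Thursdays and Saturdays of each week.
The following Saturday is January 9, 2010.
Next Thursday: January 14, 2010.
The following Saturday is January 16, 2010.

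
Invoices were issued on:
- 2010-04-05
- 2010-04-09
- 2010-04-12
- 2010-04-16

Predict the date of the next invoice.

2010-04-19

Every event lands on a Monday or Friday (gaps cycle 4, 3, 4).
So the schedule is: every Monday and Friday.
Next Monday: 2010-04-19.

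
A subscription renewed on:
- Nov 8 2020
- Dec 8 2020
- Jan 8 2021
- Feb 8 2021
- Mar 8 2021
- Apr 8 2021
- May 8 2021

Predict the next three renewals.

Gaps: 30, 31, 31, 28, 31, 30 days — not constant. Every event is on the 8th of the month.
Pattern: the 8th of each month.
Next: June 2021 → Jun 8 2021.
Next: July 2021 → Jul 8 2021.
August 2021: Aug 8 2021.

Jun 8 2021, Jul 8 2021, Aug 8 2021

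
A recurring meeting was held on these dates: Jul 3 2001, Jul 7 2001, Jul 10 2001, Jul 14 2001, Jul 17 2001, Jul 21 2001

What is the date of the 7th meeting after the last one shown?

Aug 14 2001

Gaps: 4, 3, 4, 3, 4 days — not constant, but cyclic with period 2.
The events fall on every Tuesday and Saturday.
Next Tuesday: Jul 24 2001.
Next Saturday: Jul 28 2001.
Next Tuesday: Jul 31 2001.
Next Saturday: Aug 4 2001.
Next Tuesday: Aug 7 2001.
Next Saturday: Aug 11 2001.
Next Tuesday: Aug 14 2001.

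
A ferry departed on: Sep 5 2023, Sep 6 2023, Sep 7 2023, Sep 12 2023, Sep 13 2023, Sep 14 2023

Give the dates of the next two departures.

Sep 19 2023, Sep 20 2023

Gaps: 1, 1, 5, 1, 1 days — not constant, but cyclic with period 3.
The events fall on every Tuesday, Wednesday and Thursday.
Next Tuesday: Sep 19 2023.
Next Wednesday: Sep 20 2023.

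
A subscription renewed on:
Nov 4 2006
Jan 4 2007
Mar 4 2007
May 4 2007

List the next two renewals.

Jul 4 2007, Sep 4 2007

Gaps: 61, 59, 61 days — not constant. Every event is on the 4th of the month.
Pattern: the 4th of every 2 months.
Next: July 2007 → Jul 4 2007.
Next: September 2007 → Sep 4 2007.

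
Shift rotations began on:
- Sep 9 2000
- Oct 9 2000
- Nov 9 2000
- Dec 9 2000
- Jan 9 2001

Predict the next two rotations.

The day-of-month is always 9 (30, 31, 30, 31 days between events).
So this recurs on the 9th of each month.
February 2001: Feb 9 2001.
Next: March 2001 → Mar 9 2001.

Feb 9 2001, Mar 9 2001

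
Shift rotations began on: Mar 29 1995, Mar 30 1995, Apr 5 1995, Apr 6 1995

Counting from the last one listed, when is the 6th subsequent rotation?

The gap pattern 1, 6, 1 repeats every 2 events.
These are the Wednesdays and Thursdays of each week.
Next Wednesday: Apr 12 1995.
The following Thursday is Apr 13 1995.
The following Wednesday is Apr 19 1995.
The following Thursday is Apr 20 1995.
The following Wednesday is Apr 26 1995.
Next Thursday: Apr 27 1995.

Apr 27 1995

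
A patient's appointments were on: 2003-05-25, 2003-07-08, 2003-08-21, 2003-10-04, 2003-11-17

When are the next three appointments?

2003-12-31, 2004-02-13, 2004-03-28

The spacing is 44, 44, 44, 44 days — always 44 days.
2003-11-17 + 44 days = 2003-12-31.
2003-12-31 + 44 days = 2004-02-13.
2004-02-13 + 44 days = 2004-03-28.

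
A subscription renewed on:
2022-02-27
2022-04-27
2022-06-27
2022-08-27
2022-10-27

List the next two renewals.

Each date is the 27th; the gaps (59, 61, 61, 61) track the month lengths.
The rule is the 27th of every 2 months.
December 2022: 2022-12-27.
Next: February 2023 → 2023-02-27.

2022-12-27, 2023-02-27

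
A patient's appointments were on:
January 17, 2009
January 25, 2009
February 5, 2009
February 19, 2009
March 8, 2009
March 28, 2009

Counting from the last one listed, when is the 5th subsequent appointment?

August 20, 2009

Intervals are 8, 11, 14, 17, 20 days — an arithmetic progression with common difference 3.
Next gap: 23 days. March 28, 2009 + 23 days = April 20, 2009.
Next gap: 26 days. April 20, 2009 + 26 days = May 16, 2009.
Next gap: 29 days. May 16, 2009 + 29 days = June 14, 2009.
Next gap: 32 days. June 14, 2009 + 32 days = July 16, 2009.
Next gap: 35 days. July 16, 2009 + 35 days = August 20, 2009.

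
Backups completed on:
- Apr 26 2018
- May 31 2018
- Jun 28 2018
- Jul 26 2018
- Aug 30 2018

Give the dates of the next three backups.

These are Thursdays with 35, 28, 28, 35-day gaps.
Each is the final Thursday of its month — May 31 2018 is past the 28th, so '4th Thursday' doesn't fit.
September 2018 ends with Thursday Sep 27 2018.
October 2018 ends with Thursday Oct 25 2018.
November 2018 ends with Thursday Nov 29 2018.

Sep 27 2018, Oct 25 2018, Nov 29 2018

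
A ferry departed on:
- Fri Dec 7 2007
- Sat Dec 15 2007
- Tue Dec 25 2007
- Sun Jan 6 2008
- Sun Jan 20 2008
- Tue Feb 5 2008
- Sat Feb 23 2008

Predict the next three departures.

Fri Mar 14 2008, Sat Apr 5 2008, Tue Apr 29 2008

The spacing grows by 2 each time: 8, 10, 12, 14, 16, 18 days.
Next gap: 20 days. Sat Feb 23 2008 + 20 days = Fri Mar 14 2008.
Next gap: 22 days. Fri Mar 14 2008 + 22 days = Sat Apr 5 2008.
Next gap: 24 days. Sat Apr 5 2008 + 24 days = Tue Apr 29 2008.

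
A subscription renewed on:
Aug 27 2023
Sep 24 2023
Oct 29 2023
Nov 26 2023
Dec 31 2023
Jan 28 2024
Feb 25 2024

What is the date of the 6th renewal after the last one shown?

Aug 25 2024

These are Sundays with 28, 35, 28, 35, 28, 28-day gaps.
Each is the final Sunday of its month — Oct 29 2023 is past the 28th, so '4th Sunday' doesn't fit.
March 2024 ends with Sunday Mar 31 2024.
April 2024 ends with Sunday Apr 28 2024.
May 2024 ends with Sunday May 26 2024.
June 2024 ends with Sunday Jun 30 2024.
July 2024 ends with Sunday Jul 28 2024.
Last Sunday of August 2024: Aug 25 2024.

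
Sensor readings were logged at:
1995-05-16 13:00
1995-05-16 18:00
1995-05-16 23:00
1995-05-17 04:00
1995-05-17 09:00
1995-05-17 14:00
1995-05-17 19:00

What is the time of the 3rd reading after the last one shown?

1995-05-18 10:00

Spacing: 5, 5, 5, 5, 5, 5 h — constant 5 h.
1995-05-17 19:00 + 5 h = 1995-05-18 00:00.
1995-05-18 00:00 + 5 h = 1995-05-18 05:00.
1995-05-18 05:00 + 5 h = 1995-05-18 10:00.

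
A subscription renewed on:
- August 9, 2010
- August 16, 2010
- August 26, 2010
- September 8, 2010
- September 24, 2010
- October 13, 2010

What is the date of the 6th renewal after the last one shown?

Intervals are 7, 10, 13, 16, 19 days — an arithmetic progression with common difference 3.
Next gap: 22 days. October 13, 2010 + 22 days = November 4, 2010.
Next gap: 25 days. November 4, 2010 + 25 days = November 29, 2010.
Next gap: 28 days. November 29, 2010 + 28 days = December 27, 2010.
Next gap: 31 days. December 27, 2010 + 31 days = January 27, 2011.
Next gap: 34 days. January 27, 2011 + 34 days = March 2, 2011.
Next gap: 37 days. March 2, 2011 + 37 days = April 8, 2011.

April 8, 2011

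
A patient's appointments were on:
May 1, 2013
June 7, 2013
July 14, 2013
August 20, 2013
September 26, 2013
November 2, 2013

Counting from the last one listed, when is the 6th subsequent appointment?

The spacing is 37, 37, 37, 37, 37 days — always 37 days.
November 2, 2013 + 37 days = December 9, 2013.
December 9, 2013 + 37 days = January 15, 2014.
January 15, 2014 + 37 days = February 21, 2014.
February 21, 2014 + 37 days = March 30, 2014.
March 30, 2014 + 37 days = May 6, 2014.
May 6, 2014 + 37 days = June 12, 2014.

June 12, 2014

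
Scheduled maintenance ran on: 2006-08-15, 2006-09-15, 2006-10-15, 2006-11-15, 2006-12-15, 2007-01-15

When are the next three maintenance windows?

Each date is the 15th; the gaps (31, 30, 31, 30, 31) track the month lengths.
The rule is the 15th of each month.
Next: February 2007 → 2007-02-15.
March 2007: 2007-03-15.
April 2007: 2007-04-15.

2007-02-15, 2007-03-15, 2007-04-15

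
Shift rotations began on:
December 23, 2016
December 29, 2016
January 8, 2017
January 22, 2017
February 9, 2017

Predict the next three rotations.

Gaps: 6, 10, 14, 18 days — each gap is 4 larger than the previous one.
Next gap: 22 days. February 9, 2017 + 22 days = March 3, 2017.
Next gap: 26 days. March 3, 2017 + 26 days = March 29, 2017.
Next gap: 30 days. March 29, 2017 + 30 days = April 28, 2017.

March 3, 2017; March 29, 2017; April 28, 2017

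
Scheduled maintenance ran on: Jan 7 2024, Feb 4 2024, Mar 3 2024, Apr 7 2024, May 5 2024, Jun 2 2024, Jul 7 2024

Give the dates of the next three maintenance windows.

Aug 4 2024, Sep 1 2024, Oct 6 2024

These are Sundays at 28- or 35-day spacing (28, 28, 35, 28, 28, 35).
The pattern: 1st Sunday of the month.
1st Sunday of August 2024: Aug 4 2024.
September 2024 — 1st Sunday is Sep 1 2024.
October 2024 — 1st Sunday is Oct 6 2024.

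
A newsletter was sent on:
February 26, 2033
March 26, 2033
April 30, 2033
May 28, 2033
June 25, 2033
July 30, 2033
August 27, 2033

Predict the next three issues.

All Saturdays; the gaps (28, 35, 28, 28, 35, 28) vary with month length.
This is the last Saturday of each month.
Last Saturday of September 2033: September 24, 2033.
Last Saturday of October 2033: October 29, 2033.
Last Saturday of November 2033: November 26, 2033.

September 24, 2033; October 29, 2033; November 26, 2033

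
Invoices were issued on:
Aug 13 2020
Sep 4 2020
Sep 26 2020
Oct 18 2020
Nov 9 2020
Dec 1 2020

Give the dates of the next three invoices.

Dec 23 2020, Jan 14 2021, Feb 5 2021

The spacing is 22, 22, 22, 22, 22 days — always 22 days.
Dec 1 2020 + 22 days = Dec 23 2020.
Dec 23 2020 + 22 days = Jan 14 2021.
Jan 14 2021 + 22 days = Feb 5 2021.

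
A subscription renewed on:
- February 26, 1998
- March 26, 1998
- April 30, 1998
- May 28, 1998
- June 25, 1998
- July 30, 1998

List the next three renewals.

August 27, 1998; September 24, 1998; October 29, 1998

All Thursdays; the gaps (28, 35, 28, 28, 35) vary with month length.
This is the last Thursday of each month.
August 1998 ends with Thursday August 27, 1998.
Last Thursday of September 1998: September 24, 1998.
October 1998 ends with Thursday October 29, 1998.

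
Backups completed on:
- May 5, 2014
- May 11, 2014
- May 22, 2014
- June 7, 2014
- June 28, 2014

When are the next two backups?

July 24, 2014; August 24, 2014

The spacing grows by 5 each time: 6, 11, 16, 21 days.
Next gap: 26 days. June 28, 2014 + 26 days = July 24, 2014.
Next gap: 31 days. July 24, 2014 + 31 days = August 24, 2014.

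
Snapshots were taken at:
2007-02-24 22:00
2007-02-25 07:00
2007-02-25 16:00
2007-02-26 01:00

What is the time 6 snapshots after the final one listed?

The interval is a steady 9 hours (9, 9, 9).
2007-02-26 01:00 + 9 h = 2007-02-26 10:00.
2007-02-26 10:00 + 9 h = 2007-02-26 19:00.
2007-02-26 19:00 + 9 h = 2007-02-27 04:00.
2007-02-27 04:00 + 9 h = 2007-02-27 13:00.
2007-02-27 13:00 + 9 h = 2007-02-27 22:00.
2007-02-27 22:00 + 9 h = 2007-02-28 07:00.

2007-02-28 07:00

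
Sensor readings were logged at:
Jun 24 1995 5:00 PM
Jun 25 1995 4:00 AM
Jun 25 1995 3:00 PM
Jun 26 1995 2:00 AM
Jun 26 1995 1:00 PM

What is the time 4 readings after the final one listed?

Jun 28 1995 9:00 AM

Spacing: 11, 11, 11, 11 h — constant 11 h.
Jun 26 1995 1:00 PM + 11 h = Jun 27 1995 12:00 AM.
Jun 27 1995 12:00 AM + 11 h = Jun 27 1995 11:00 AM.
Jun 27 1995 11:00 AM + 11 h = Jun 27 1995 10:00 PM.
Jun 27 1995 10:00 PM + 11 h = Jun 28 1995 9:00 AM.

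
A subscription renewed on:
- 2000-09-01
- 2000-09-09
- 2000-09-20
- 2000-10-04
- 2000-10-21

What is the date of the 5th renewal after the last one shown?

2001-02-28

Gaps: 8, 11, 14, 17 days — each gap is 3 larger than the previous one.
Next gap: 20 days. 2000-10-21 + 20 days = 2000-11-10.
Next gap: 23 days. 2000-11-10 + 23 days = 2000-12-03.
Next gap: 26 days. 2000-12-03 + 26 days = 2000-12-29.
Next gap: 29 days. 2000-12-29 + 29 days = 2001-01-27.
Next gap: 32 days. 2001-01-27 + 32 days = 2001-02-28.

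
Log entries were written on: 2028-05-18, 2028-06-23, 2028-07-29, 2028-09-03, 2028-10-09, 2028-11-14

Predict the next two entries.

2028-12-20, 2029-01-25

Every event comes 36 days after the last (36, 36, 36, 36, 36).
2028-11-14 + 36 days = 2028-12-20.
2028-12-20 + 36 days = 2029-01-25.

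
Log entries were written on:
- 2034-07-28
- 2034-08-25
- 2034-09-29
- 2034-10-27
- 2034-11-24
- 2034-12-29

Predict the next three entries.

2035-01-26, 2035-02-23, 2035-03-30

These are Fridays with 28, 35, 28, 28, 35-day gaps.
Each is the final Friday of its month — 2034-09-29 is past the 28th, so '4th Friday' doesn't fit.
January 2035 ends with Friday 2035-01-26.
February 2035 ends with Friday 2035-02-23.
Last Friday of March 2035: 2035-03-30.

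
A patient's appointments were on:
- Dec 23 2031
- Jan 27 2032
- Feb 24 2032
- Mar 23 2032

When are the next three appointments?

These are Tuesdays at 28- or 35-day spacing (35, 28, 28).
The pattern: 4th Tuesday of the month.
4th Tuesday of April 2032: Apr 27 2032.
4th Tuesday of May 2032: May 25 2032.
4th Tuesday of June 2032: Jun 22 2032.

Apr 27 2032, May 25 2032, Jun 22 2032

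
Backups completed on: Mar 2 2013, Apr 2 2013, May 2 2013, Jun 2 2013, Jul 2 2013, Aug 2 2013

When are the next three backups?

The day-of-month is always 2 (31, 30, 31, 30, 31 days between events).
So this recurs on the 2nd of each month.
September 2013: Sep 2 2013.
October 2013: Oct 2 2013.
Next: November 2013 → Nov 2 2013.

Sep 2 2013, Oct 2 2013, Nov 2 2013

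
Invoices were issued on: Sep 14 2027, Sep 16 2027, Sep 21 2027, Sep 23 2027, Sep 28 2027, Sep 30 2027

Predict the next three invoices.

Oct 5 2027, Oct 7 2027, Oct 12 2027

Every event lands on a Tuesday or Thursday (gaps cycle 2, 5, 2, 5, 2).
So the schedule is: every Tuesday and Thursday.
Next Tuesday: Oct 5 2027.
Next Thursday: Oct 7 2027.
The following Tuesday is Oct 12 2027.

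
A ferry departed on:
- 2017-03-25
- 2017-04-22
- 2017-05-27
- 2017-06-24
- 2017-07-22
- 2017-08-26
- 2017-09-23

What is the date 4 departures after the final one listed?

Gaps: 28, 35, 28, 28, 35, 28 days — a mix of 28 and 35. Every date is a Saturday.
Each is the 4th Saturday of its month.
October 2017 — 4th Saturday is 2017-10-28.
4th Saturday of November 2017: 2017-11-25.
4th Saturday of December 2017: 2017-12-23.
January 2018 — 4th Saturday is 2018-01-27.

2018-01-27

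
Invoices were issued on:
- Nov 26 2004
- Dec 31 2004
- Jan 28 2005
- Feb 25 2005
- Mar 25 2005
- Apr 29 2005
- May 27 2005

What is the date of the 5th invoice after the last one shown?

Oct 28 2005

Every date is a Friday; gaps 35, 28, 28, 28, 35, 28 days.
Each is the last Friday of its month (at least one falls on the 29th or later, ruling out '4th Friday').
Last Friday of June 2005: Jun 24 2005.
Last Friday of July 2005: Jul 29 2005.
Last Friday of August 2005: Aug 26 2005.
September 2005 ends with Friday Sep 30 2005.
Last Friday of October 2005: Oct 28 2005.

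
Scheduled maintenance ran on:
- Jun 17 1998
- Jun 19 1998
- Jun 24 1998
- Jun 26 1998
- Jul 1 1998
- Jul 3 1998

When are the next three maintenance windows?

Jul 8 1998, Jul 10 1998, Jul 15 1998

The gap pattern 2, 5, 2, 5, 2 repeats every 2 events.
These are the Wednesdays and Fridays of each week.
Next Wednesday: Jul 8 1998.
Next Friday: Jul 10 1998.
The following Wednesday is Jul 15 1998.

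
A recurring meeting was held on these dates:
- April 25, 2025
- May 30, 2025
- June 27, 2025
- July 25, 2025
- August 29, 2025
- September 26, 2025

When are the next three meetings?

October 31, 2025; November 28, 2025; December 26, 2025

Every date is a Friday; gaps 35, 28, 28, 35, 28 days.
Each is the last Friday of its month (at least one falls on the 29th or later, ruling out '4th Friday').
October 2025 ends with Friday October 31, 2025.
Last Friday of November 2025: November 28, 2025.
December 2025 ends with Friday December 26, 2025.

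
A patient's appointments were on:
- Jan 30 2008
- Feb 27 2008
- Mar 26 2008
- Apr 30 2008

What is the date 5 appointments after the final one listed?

Sep 24 2008

All Wednesdays; the gaps (28, 28, 35) vary with month length.
This is the last Wednesday of each month.
May 2008 ends with Wednesday May 28 2008.
June 2008 ends with Wednesday Jun 25 2008.
July 2008 ends with Wednesday Jul 30 2008.
Last Wednesday of August 2008: Aug 27 2008.
Last Wednesday of September 2008: Sep 24 2008.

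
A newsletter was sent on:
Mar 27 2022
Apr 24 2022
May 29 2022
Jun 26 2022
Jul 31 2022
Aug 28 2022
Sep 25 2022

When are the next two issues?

Every date is a Sunday; gaps 28, 35, 28, 35, 28, 28 days.
Each is the last Sunday of its month (at least one falls on the 29th or later, ruling out '4th Sunday').
October 2022 ends with Sunday Oct 30 2022.
Last Sunday of November 2022: Nov 27 2022.

Oct 30 2022, Nov 27 2022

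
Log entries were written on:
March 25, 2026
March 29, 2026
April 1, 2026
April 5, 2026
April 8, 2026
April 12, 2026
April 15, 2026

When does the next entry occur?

Every event lands on a Wednesday or Sunday (gaps cycle 4, 3, 4, 3, 4, 3).
So the schedule is: every Wednesday and Sunday.
Next Sunday: April 19, 2026.

April 19, 2026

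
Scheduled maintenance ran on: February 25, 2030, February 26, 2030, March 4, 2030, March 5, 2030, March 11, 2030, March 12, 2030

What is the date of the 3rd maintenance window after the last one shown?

Every event lands on a Monday or Tuesday (gaps cycle 1, 6, 1, 6, 1).
So the schedule is: every Monday and Tuesday.
The following Monday is March 18, 2030.
The following Tuesday is March 19, 2030.
Next Monday: March 25, 2030.

March 25, 2030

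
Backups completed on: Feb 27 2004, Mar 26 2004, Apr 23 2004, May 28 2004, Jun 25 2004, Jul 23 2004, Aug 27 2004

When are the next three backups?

Sep 24 2004, Oct 22 2004, Nov 26 2004

Gaps: 28, 28, 35, 28, 28, 35 days — a mix of 28 and 35. Every date is a Friday.
Each is the 4th Friday of its month.
September 2004 — 4th Friday is Sep 24 2004.
4th Friday of October 2004: Oct 22 2004.
November 2004 — 4th Friday is Nov 26 2004.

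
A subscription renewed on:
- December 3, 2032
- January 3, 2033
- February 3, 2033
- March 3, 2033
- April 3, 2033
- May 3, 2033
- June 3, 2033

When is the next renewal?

July 3, 2033

The day-of-month is always 3 (31, 31, 28, 31, 30, 31 days between events).
So this recurs on the 3rd of each month.
Next: July 2033 → July 3, 2033.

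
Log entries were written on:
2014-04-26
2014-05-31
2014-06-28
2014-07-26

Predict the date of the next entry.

2014-08-30

Every date is a Saturday; gaps 35, 28, 28 days.
Each is the last Saturday of its month (at least one falls on the 29th or later, ruling out '4th Saturday').
Last Saturday of August 2014: 2014-08-30.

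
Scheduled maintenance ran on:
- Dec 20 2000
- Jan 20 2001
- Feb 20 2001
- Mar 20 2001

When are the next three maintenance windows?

The day-of-month is always 20 (31, 31, 28 days between events).
So this recurs on the 20th of each month.
Next: April 2001 → Apr 20 2001.
May 2001: May 20 2001.
June 2001: Jun 20 2001.

Apr 20 2001, May 20 2001, Jun 20 2001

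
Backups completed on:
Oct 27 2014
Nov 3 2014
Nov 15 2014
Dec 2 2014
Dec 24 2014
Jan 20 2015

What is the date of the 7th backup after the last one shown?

Gaps: 7, 12, 17, 22, 27 days — each gap is 5 larger than the previous one.
Next gap: 32 days. Jan 20 2015 + 32 days = Feb 21 2015.
Next gap: 37 days. Feb 21 2015 + 37 days = Mar 30 2015.
Next gap: 42 days. Mar 30 2015 + 42 days = May 11 2015.
Next gap: 47 days. May 11 2015 + 47 days = Jun 27 2015.
Next gap: 52 days. Jun 27 2015 + 52 days = Aug 18 2015.
Next gap: 57 days. Aug 18 2015 + 57 days = Oct 14 2015.
Next gap: 62 days. Oct 14 2015 + 62 days = Dec 15 2015.

Dec 15 2015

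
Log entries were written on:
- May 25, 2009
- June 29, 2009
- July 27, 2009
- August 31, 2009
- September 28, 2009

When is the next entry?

All Mondays; the gaps (35, 28, 35, 28) vary with month length.
This is the last Monday of each month.
Last Monday of October 2009: October 26, 2009.

October 26, 2009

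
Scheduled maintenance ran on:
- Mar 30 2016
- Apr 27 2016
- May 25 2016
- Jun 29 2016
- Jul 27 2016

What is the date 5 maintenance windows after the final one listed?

Dec 28 2016

All Wednesdays; the gaps (28, 28, 35, 28) vary with month length.
This is the last Wednesday of each month.
Last Wednesday of August 2016: Aug 31 2016.
Last Wednesday of September 2016: Sep 28 2016.
Last Wednesday of October 2016: Oct 26 2016.
Last Wednesday of November 2016: Nov 30 2016.
December 2016 ends with Wednesday Dec 28 2016.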